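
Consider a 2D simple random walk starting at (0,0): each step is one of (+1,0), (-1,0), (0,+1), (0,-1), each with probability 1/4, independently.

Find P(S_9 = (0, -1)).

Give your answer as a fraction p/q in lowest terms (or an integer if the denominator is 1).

Let h be the number of horizontal steps (so 9-h are vertical). To end at (0,-1) need (h+0)/2 right-steps and ((9-h)-1)/2 up-steps.
Sum over h with 0 ≤ h ≤ 8, h ≡ 0 (mod 2), 9-h ≡ 1 (mod 2):
h=0: C(9,0)·C(0,0)·C(9,4) = 1·1·126 = 126
h=2: C(9,2)·C(2,1)·C(7,3) = 36·2·35 = 2520
h=4: C(9,4)·C(4,2)·C(5,2) = 126·6·10 = 7560
h=6: C(9,6)·C(6,3)·C(3,1) = 84·20·3 = 5040
h=8: C(9,8)·C(8,4)·C(1,0) = 9·70·1 = 630
Total favorable: 15876
Total paths: 4^9 = 262144
P = 15876/262144 = 3969/65536

Answer: 3969/65536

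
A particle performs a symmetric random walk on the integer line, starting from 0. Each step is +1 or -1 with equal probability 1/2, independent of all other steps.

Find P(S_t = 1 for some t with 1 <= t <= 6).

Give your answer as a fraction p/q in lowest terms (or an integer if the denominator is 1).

Answer: 11/16

Derivation:
Count via complement. Let g(t,s) = #length-t paths at position s with S_1..S_t all ≠ 1.
g(t,s) = g(t-1,s-1) + g(t-1,s+1) for s ≠ 1; g(t,1) = 0.
t=0: g(0,0)=1
t=1: g(1,-1)=1
t=2: g(2,-2)=1 g(2,0)=1
t=3: g(3,-3)=1 g(3,-1)=2
t=4: g(4,-4)=1 g(4,-2)=3 g(4,0)=2
t=5: g(5,-5)=1 g(5,-3)=4 g(5,-1)=5
t=6: g(6,-6)=1 g(6,-4)=5 g(6,-2)=9 g(6,0)=5
Paths never hitting 1: Σ_s g(6,s) = 20
Paths hitting 1: 2^6 - 20 = 44
P = 44/64 = 11/16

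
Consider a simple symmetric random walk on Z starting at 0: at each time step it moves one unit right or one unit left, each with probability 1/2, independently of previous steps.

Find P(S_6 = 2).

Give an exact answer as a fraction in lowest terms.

Answer: 15/64

Derivation:
To reach position 2 after 6 steps: need 4 steps of +1 and 2 of -1.
Favorable paths: C(6,4) = 15
Total paths: 2^6 = 64
P = 15/64 = 15/64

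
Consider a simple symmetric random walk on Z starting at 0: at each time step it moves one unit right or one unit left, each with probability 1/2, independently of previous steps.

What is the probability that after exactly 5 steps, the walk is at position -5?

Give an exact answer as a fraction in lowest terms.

Answer: 1/32

Derivation:
To reach position -5 after 5 steps: need 0 steps of +1 and 5 of -1.
Favorable paths: C(5,0) = 1
Total paths: 2^5 = 32
P = 1/32 = 1/32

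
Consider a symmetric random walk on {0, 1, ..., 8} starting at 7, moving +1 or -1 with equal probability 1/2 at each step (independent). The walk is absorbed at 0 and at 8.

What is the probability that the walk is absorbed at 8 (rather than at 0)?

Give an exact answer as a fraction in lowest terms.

Symmetric walk (p = 1/2): the harmonic-function argument gives P(hit 8 before 0 | start at 7) = a/N.
P = 7/8 = 7/8

Answer: 7/8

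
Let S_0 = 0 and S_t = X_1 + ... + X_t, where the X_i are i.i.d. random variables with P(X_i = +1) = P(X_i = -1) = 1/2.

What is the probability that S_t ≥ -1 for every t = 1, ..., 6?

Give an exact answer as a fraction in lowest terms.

Answer: 35/64

Derivation:
Let f(t,s) = #length-t paths at position s with S_1..S_t all ≥ -1.
f(t,s) = f(t-1,s-1) + f(t-1,s+1) for s ≥ -1; f(t,s) = 0 for s < -1.
t=0: f(0,0)=1
t=1: f(1,-1)=1 f(1,1)=1
t=2: f(2,0)=2 f(2,2)=1
t=3: f(3,-1)=2 f(3,1)=3 f(3,3)=1
t=4: f(4,0)=5 f(4,2)=4 f(4,4)=1
t=5: f(5,-1)=5 f(5,1)=9 f(5,3)=5 f(5,5)=1
t=6: f(6,0)=14 f(6,2)=14 f(6,4)=6 f(6,6)=1
Σ_s f(6,s) = 35
P = 35/64 = 35/64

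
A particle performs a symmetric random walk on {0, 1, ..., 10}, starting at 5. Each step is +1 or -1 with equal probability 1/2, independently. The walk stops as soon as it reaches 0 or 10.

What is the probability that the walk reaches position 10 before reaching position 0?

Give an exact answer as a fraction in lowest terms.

Answer: 1/2

Derivation:
Symmetric walk (p = 1/2): the harmonic-function argument gives P(hit 10 before 0 | start at 5) = a/N.
P = 5/10 = 1/2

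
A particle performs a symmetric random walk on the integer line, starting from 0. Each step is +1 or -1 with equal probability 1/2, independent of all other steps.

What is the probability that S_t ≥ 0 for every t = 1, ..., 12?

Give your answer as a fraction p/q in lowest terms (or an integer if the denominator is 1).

Let f(t,s) = #length-t paths at position s with S_1..S_t all ≥ 0.
f(t,s) = f(t-1,s-1) + f(t-1,s+1) for s ≥ 0; f(t,s) = 0 for s < 0.
t=0: f(0,0)=1
t=1: f(1,1)=1
t=2: f(2,0)=1 f(2,2)=1
t=3: f(3,1)=2 f(3,3)=1
t=4: f(4,0)=2 f(4,2)=3 f(4,4)=1
t=5: f(5,1)=5 f(5,3)=4 f(5,5)=1
t=6: f(6,0)=5 f(6,2)=9 f(6,4)=5 f(6,6)=1
t=7: f(7,1)=14 f(7,3)=14 f(7,5)=6 f(7,7)=1
t=8: f(8,0)=14 f(8,2)=28 f(8,4)=20 f(8,6)=7 f(8,8)=1
t=9: f(9,1)=42 f(9,3)=48 f(9,5)=27 f(9,7)=8 f(9,9)=1
t=10: f(10,0)=42 f(10,2)=90 f(10,4)=75 f(10,6)=35 f(10,8)=9 f(10,10)=1
t=11: f(11,1)=132 f(11,3)=165 f(11,5)=110 f(11,7)=44 f(11,9)=10 f(11,11)=1
t=12: f(12,0)=132 f(12,2)=297 f(12,4)=275 f(12,6)=154 f(12,8)=54 f(12,10)=11 f(12,12)=1
Σ_s f(12,s) = 924
P = 924/4096 = 231/1024

Answer: 231/1024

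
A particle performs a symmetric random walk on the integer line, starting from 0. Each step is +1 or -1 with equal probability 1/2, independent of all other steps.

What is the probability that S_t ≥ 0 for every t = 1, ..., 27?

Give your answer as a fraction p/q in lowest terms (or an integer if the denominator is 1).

Answer: 5014575/33554432

Derivation:
Let f(t,s) = #length-t paths at position s with S_1..S_t all ≥ 0.
f(t,s) = f(t-1,s-1) + f(t-1,s+1) for s ≥ 0; f(t,s) = 0 for s < 0.
t=0: f(0,0)=1
t=1: f(1,1)=1
t=2: f(2,0)=1 f(2,2)=1
t=3: f(3,1)=2 f(3,3)=1
t=4: f(4,0)=2 f(4,2)=3 f(4,4)=1
t=5: f(5,1)=5 f(5,3)=4 f(5,5)=1
t=6: f(6,0)=5 f(6,2)=9 f(6,4)=5 f(6,6)=1
t=7: f(7,1)=14 f(7,3)=14 f(7,5)=6 f(7,7)=1
t=8: f(8,0)=14 f(8,2)=28 f(8,4)=20 f(8,6)=7 f(8,8)=1
t=9: f(9,1)=42 f(9,3)=48 f(9,5)=27 f(9,7)=8 f(9,9)=1
t=10: f(10,0)=42 f(10,2)=90 f(10,4)=75 f(10,6)=35 f(10,8)=9 f(10,10)=1
t=11: f(11,1)=132 f(11,3)=165 f(11,5)=110 f(11,7)=44 f(11,9)=10 f(11,11)=1
t=12: f(12,0)=132 f(12,2)=297 f(12,4)=275 f(12,6)=154 f(12,8)=54 f(12,10)=11 f(12,12)=1
t=13: f(13,1)=429 f(13,3)=572 f(13,5)=429 f(13,7)=208 f(13,9)=65 f(13,11)=12 f(13,13)=1
t=14: f(14,0)=429 f(14,2)=1001 f(14,4)=1001 f(14,6)=637 f(14,8)=273 f(14,10)=77 f(14,12)=13 f(14,14)=1
t=15: f(15,1)=1430 f(15,3)=2002 f(15,5)=1638 f(15,7)=910 f(15,9)=350 f(15,11)=90 f(15,13)=14 f(15,15)=1
t=16: f(16,0)=1430 f(16,2)=3432 f(16,4)=3640 f(16,6)=2548 f(16,8)=1260 f(16,10)=440 f(16,12)=104 f(16,14)=15 f(16,16)=1
t=17: f(17,1)=4862 f(17,3)=7072 f(17,5)=6188 f(17,7)=3808 f(17,9)=1700 f(17,11)=544 f(17,13)=119 f(17,15)=16 f(17,17)=1
t=18: f(18,0)=4862 f(18,2)=11934 f(18,4)=13260 f(18,6)=9996 f(18,8)=5508 f(18,10)=2244 f(18,12)=663 f(18,14)=135 f(18,16)=17 f(18,18)=1
t=19: f(19,1)=16796 f(19,3)=25194 f(19,5)=23256 f(19,7)=15504 f(19,9)=7752 f(19,11)=2907 f(19,13)=798 f(19,15)=152 f(19,17)=18 f(19,19)=1
t=20: f(20,0)=16796 f(20,2)=41990 f(20,4)=48450 f(20,6)=38760 f(20,8)=23256 f(20,10)=10659 f(20,12)=3705 f(20,14)=950 f(20,16)=170 f(20,18)=19 f(20,20)=1
t=21: f(21,1)=58786 f(21,3)=90440 f(21,5)=87210 f(21,7)=62016 f(21,9)=33915 f(21,11)=14364 f(21,13)=4655 f(21,15)=1120 f(21,17)=189 f(21,19)=20 f(21,21)=1
t=22: f(22,0)=58786 f(22,2)=149226 f(22,4)=177650 f(22,6)=149226 f(22,8)=95931 f(22,10)=48279 f(22,12)=19019 f(22,14)=5775 f(22,16)=1309 f(22,18)=209 f(22,20)=21 f(22,22)=1
t=23: f(23,1)=208012 f(23,3)=326876 f(23,5)=326876 f(23,7)=245157 f(23,9)=144210 f(23,11)=67298 f(23,13)=24794 f(23,15)=7084 f(23,17)=1518 f(23,19)=230 f(23,21)=22 f(23,23)=1
t=24: f(24,0)=208012 f(24,2)=534888 f(24,4)=653752 f(24,6)=572033 f(24,8)=389367 f(24,10)=211508 f(24,12)=92092 f(24,14)=31878 f(24,16)=8602 f(24,18)=1748 f(24,20)=252 f(24,22)=23 f(24,24)=1
t=25: f(25,1)=742900 f(25,3)=1188640 f(25,5)=1225785 f(25,7)=961400 f(25,9)=600875 f(25,11)=303600 f(25,13)=123970 f(25,15)=40480 f(25,17)=10350 f(25,19)=2000 f(25,21)=275 f(25,23)=24 f(25,25)=1
t=26: f(26,0)=742900 f(26,2)=1931540 f(26,4)=2414425 f(26,6)=2187185 f(26,8)=1562275 f(26,10)=904475 f(26,12)=427570 f(26,14)=164450 f(26,16)=50830 f(26,18)=12350 f(26,20)=2275 f(26,22)=299 f(26,24)=25 f(26,26)=1
t=27: f(27,1)=2674440 f(27,3)=4345965 f(27,5)=4601610 f(27,7)=3749460 f(27,9)=2466750 f(27,11)=1332045 f(27,13)=592020 f(27,15)=215280 f(27,17)=63180 f(27,19)=14625 f(27,21)=2574 f(27,23)=324 f(27,25)=26 f(27,27)=1
Σ_s f(27,s) = 20058300
P = 20058300/134217728 = 5014575/33554432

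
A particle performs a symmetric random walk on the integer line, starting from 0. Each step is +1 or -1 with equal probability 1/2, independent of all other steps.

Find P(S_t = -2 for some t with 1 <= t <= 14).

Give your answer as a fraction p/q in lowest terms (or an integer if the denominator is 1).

Answer: 9949/16384

Derivation:
Count via complement. Let g(t,s) = #length-t paths at position s with S_1..S_t all ≠ -2.
g(t,s) = g(t-1,s-1) + g(t-1,s+1) for s ≠ -2; g(t,-2) = 0.
t=0: g(0,0)=1
t=1: g(1,-1)=1 g(1,1)=1
t=2: g(2,0)=2 g(2,2)=1
t=3: g(3,-1)=2 g(3,1)=3 g(3,3)=1
t=4: g(4,0)=5 g(4,2)=4 g(4,4)=1
t=5: g(5,-1)=5 g(5,1)=9 g(5,3)=5 g(5,5)=1
t=6: g(6,0)=14 g(6,2)=14 g(6,4)=6 g(6,6)=1
t=7: g(7,-1)=14 g(7,1)=28 g(7,3)=20 g(7,5)=7 g(7,7)=1
t=8: g(8,0)=42 g(8,2)=48 g(8,4)=27 g(8,6)=8 g(8,8)=1
t=9: g(9,-1)=42 g(9,1)=90 g(9,3)=75 g(9,5)=35 g(9,7)=9 g(9,9)=1
t=10: g(10,0)=132 g(10,2)=165 g(10,4)=110 g(10,6)=44 g(10,8)=10 g(10,10)=1
t=11: g(11,-1)=132 g(11,1)=297 g(11,3)=275 g(11,5)=154 g(11,7)=54 g(11,9)=11 g(11,11)=1
t=12: g(12,0)=429 g(12,2)=572 g(12,4)=429 g(12,6)=208 g(12,8)=65 g(12,10)=12 g(12,12)=1
t=13: g(13,-1)=429 g(13,1)=1001 g(13,3)=1001 g(13,5)=637 g(13,7)=273 g(13,9)=77 g(13,11)=13 g(13,13)=1
t=14: g(14,0)=1430 g(14,2)=2002 g(14,4)=1638 g(14,6)=910 g(14,8)=350 g(14,10)=90 g(14,12)=14 g(14,14)=1
Paths never hitting -2: Σ_s g(14,s) = 6435
Paths hitting -2: 2^14 - 6435 = 9949
P = 9949/16384 = 9949/16384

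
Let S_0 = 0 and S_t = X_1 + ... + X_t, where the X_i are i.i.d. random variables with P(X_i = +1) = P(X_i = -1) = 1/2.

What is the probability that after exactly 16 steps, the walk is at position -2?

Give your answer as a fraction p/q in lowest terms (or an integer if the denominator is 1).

To reach position -2 after 16 steps: need 7 steps of +1 and 9 of -1.
Favorable paths: C(16,7) = 11440
Total paths: 2^16 = 65536
P = 11440/65536 = 715/4096

Answer: 715/4096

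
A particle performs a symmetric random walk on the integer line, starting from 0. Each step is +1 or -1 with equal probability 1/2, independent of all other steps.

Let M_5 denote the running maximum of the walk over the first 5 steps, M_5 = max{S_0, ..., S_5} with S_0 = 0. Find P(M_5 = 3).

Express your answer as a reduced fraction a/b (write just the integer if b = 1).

Let M_5 = max(S_0,...,S_5). Use the reflection principle: for j ≥ 1, #{paths with M_5 ≥ j} = #{S_5 ≥ j} + #{S_5 ≥ j+1}.
By reflection, #{M_5 ≥ 3} = #{S_5 ≥ 3} + #{S_5 ≥ 4} = 6 + 1 = 7.
#{M_5 ≥ 4} = #{S_5 ≥ 4} + #{S_5 ≥ 5} = 1 + 1 = 2.
#{M_5 = 3} = 7 - 2 = 5.
P(M_5 = 3) = 5/32 = 5/32

Answer: 5/32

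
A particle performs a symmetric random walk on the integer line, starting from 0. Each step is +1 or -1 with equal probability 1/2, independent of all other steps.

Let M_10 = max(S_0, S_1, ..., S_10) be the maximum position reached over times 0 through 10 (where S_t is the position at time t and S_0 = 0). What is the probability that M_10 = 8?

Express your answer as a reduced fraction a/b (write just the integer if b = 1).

Answer: 5/512

Derivation:
Let M_10 = max(S_0,...,S_10). Use the reflection principle: for j ≥ 1, #{paths with M_10 ≥ j} = #{S_10 ≥ j} + #{S_10 ≥ j+1}.
By reflection, #{M_10 ≥ 8} = #{S_10 ≥ 8} + #{S_10 ≥ 9} = 11 + 1 = 12.
#{M_10 ≥ 9} = #{S_10 ≥ 9} + #{S_10 ≥ 10} = 1 + 1 = 2.
#{M_10 = 8} = 12 - 2 = 10.
P(M_10 = 8) = 10/1024 = 5/512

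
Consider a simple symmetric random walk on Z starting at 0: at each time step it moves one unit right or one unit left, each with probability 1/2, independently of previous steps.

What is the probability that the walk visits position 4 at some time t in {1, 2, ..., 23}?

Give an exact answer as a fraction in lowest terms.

Answer: 106135/262144

Derivation:
Count via complement. Let g(t,s) = #length-t paths at position s with S_1..S_t all ≠ 4.
g(t,s) = g(t-1,s-1) + g(t-1,s+1) for s ≠ 4; g(t,4) = 0.
t=0: g(0,0)=1
t=1: g(1,-1)=1 g(1,1)=1
t=2: g(2,-2)=1 g(2,0)=2 g(2,2)=1
t=3: g(3,-3)=1 g(3,-1)=3 g(3,1)=3 g(3,3)=1
t=4: g(4,-4)=1 g(4,-2)=4 g(4,0)=6 g(4,2)=4
t=5: g(5,-5)=1 g(5,-3)=5 g(5,-1)=10 g(5,1)=10 g(5,3)=4
t=6: g(6,-6)=1 g(6,-4)=6 g(6,-2)=15 g(6,0)=20 g(6,2)=14
t=7: g(7,-7)=1 g(7,-5)=7 g(7,-3)=21 g(7,-1)=35 g(7,1)=34 g(7,3)=14
t=8: g(8,-8)=1 g(8,-6)=8 g(8,-4)=28 g(8,-2)=56 g(8,0)=69 g(8,2)=48
t=9: g(9,-9)=1 g(9,-7)=9 g(9,-5)=36 g(9,-3)=84 g(9,-1)=125 g(9,1)=117 g(9,3)=48
t=10: g(10,-10)=1 g(10,-8)=10 g(10,-6)=45 g(10,-4)=120 g(10,-2)=209 g(10,0)=242 g(10,2)=165
t=11: g(11,-11)=1 g(11,-9)=11 g(11,-7)=55 g(11,-5)=165 g(11,-3)=329 g(11,-1)=451 g(11,1)=407 g(11,3)=165
t=12: g(12,-12)=1 g(12,-10)=12 g(12,-8)=66 g(12,-6)=220 g(12,-4)=494 g(12,-2)=780 g(12,0)=858 g(12,2)=572
t=13: g(13,-13)=1 g(13,-11)=13 g(13,-9)=78 g(13,-7)=286 g(13,-5)=714 g(13,-3)=1274 g(13,-1)=1638 g(13,1)=1430 g(13,3)=572
t=14: g(14,-14)=1 g(14,-12)=14 g(14,-10)=91 g(14,-8)=364 g(14,-6)=1000 g(14,-4)=1988 g(14,-2)=2912 g(14,0)=3068 g(14,2)=2002
t=15: g(15,-15)=1 g(15,-13)=15 g(15,-11)=105 g(15,-9)=455 g(15,-7)=1364 g(15,-5)=2988 g(15,-3)=4900 g(15,-1)=5980 g(15,1)=5070 g(15,3)=2002
t=16: g(16,-16)=1 g(16,-14)=16 g(16,-12)=120 g(16,-10)=560 g(16,-8)=1819 g(16,-6)=4352 g(16,-4)=7888 g(16,-2)=10880 g(16,0)=11050 g(16,2)=7072
t=17: g(17,-17)=1 g(17,-15)=17 g(17,-13)=136 g(17,-11)=680 g(17,-9)=2379 g(17,-7)=6171 g(17,-5)=12240 g(17,-3)=18768 g(17,-1)=21930 g(17,1)=18122 g(17,3)=7072
t=18: g(18,-18)=1 g(18,-16)=18 g(18,-14)=153 g(18,-12)=816 g(18,-10)=3059 g(18,-8)=8550 g(18,-6)=18411 g(18,-4)=31008 g(18,-2)=40698 g(18,0)=40052 g(18,2)=25194
t=19: g(19,-19)=1 g(19,-17)=19 g(19,-15)=171 g(19,-13)=969 g(19,-11)=3875 g(19,-9)=11609 g(19,-7)=26961 g(19,-5)=49419 g(19,-3)=71706 g(19,-1)=80750 g(19,1)=65246 g(19,3)=25194
t=20: g(20,-20)=1 g(20,-18)=20 g(20,-16)=190 g(20,-14)=1140 g(20,-12)=4844 g(20,-10)=15484 g(20,-8)=38570 g(20,-6)=76380 g(20,-4)=121125 g(20,-2)=152456 g(20,0)=145996 g(20,2)=90440
t=21: g(21,-21)=1 g(21,-19)=21 g(21,-17)=210 g(21,-15)=1330 g(21,-13)=5984 g(21,-11)=20328 g(21,-9)=54054 g(21,-7)=114950 g(21,-5)=197505 g(21,-3)=273581 g(21,-1)=298452 g(21,1)=236436 g(21,3)=90440
t=22: g(22,-22)=1 g(22,-20)=22 g(22,-18)=231 g(22,-16)=1540 g(22,-14)=7314 g(22,-12)=26312 g(22,-10)=74382 g(22,-8)=169004 g(22,-6)=312455 g(22,-4)=471086 g(22,-2)=572033 g(22,0)=534888 g(22,2)=326876
t=23: g(23,-23)=1 g(23,-21)=23 g(23,-19)=253 g(23,-17)=1771 g(23,-15)=8854 g(23,-13)=33626 g(23,-11)=100694 g(23,-9)=243386 g(23,-7)=481459 g(23,-5)=783541 g(23,-3)=1043119 g(23,-1)=1106921 g(23,1)=861764 g(23,3)=326876
Paths never hitting 4: Σ_s g(23,s) = 4992288
Paths hitting 4: 2^23 - 4992288 = 3396320
P = 3396320/8388608 = 106135/262144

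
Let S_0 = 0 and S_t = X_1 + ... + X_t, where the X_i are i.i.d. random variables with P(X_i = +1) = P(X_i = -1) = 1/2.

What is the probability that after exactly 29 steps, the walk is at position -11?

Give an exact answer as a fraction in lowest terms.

Answer: 10015005/536870912

Derivation:
To reach position -11 after 29 steps: need 9 steps of +1 and 20 of -1.
Favorable paths: C(29,9) = 10015005
Total paths: 2^29 = 536870912
P = 10015005/536870912 = 10015005/536870912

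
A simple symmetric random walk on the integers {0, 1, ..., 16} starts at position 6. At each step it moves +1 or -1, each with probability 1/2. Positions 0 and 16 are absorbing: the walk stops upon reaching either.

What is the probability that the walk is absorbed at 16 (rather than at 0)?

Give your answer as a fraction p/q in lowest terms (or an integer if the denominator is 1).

Answer: 3/8

Derivation:
Symmetric walk (p = 1/2): the harmonic-function argument gives P(hit 16 before 0 | start at 6) = a/N.
P = 6/16 = 3/8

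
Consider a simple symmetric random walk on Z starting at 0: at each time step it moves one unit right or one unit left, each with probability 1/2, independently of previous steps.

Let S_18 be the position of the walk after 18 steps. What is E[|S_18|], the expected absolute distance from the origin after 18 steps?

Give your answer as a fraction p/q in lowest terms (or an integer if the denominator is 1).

Answer: 109395/32768

Derivation:
S_18 takes values m ≡ 0 (mod 2) with |m| ≤ 18; P(S_18=m) = C(18,(18+m)/2)/2^18.
Total paths: 2^18 = 262144
Distribution: P(S=-18)=1/262144, P(S=-16)=18/262144, P(S=-14)=153/262144, P(S=-12)=816/262144, P(S=-10)=3060/262144, P(S=-8)=8568/262144, P(S=-6)=18564/262144, P(S=-4)=31824/262144, P(S=-2)=43758/262144, P(S=0)=48620/262144, P(S=2)=43758/262144, P(S=4)=31824/262144, P(S=6)=18564/262144, P(S=8)=8568/262144, P(S=10)=3060/262144, P(S=12)=816/262144, P(S=14)=153/262144, P(S=16)=18/262144, P(S=18)=1/262144
E[|S_18|] = Σ_m |m|·P(S_18=m) = 875160/262144 = 109395/32768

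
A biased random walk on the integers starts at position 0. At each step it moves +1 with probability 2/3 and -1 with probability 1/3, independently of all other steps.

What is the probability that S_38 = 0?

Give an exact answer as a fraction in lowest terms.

To be at 0 after 38 steps: need exactly 19 steps of +1 and 19 of -1.
Number of such sequences: C(38,19) = 35345263800
Each has probability (2/3)^19 · (1/3)^19 = 524288/1350851717672992089
P = 35345263800 · 524288/1350851717672992089 = 6177032555724800/450283905890997363

Answer: 6177032555724800/450283905890997363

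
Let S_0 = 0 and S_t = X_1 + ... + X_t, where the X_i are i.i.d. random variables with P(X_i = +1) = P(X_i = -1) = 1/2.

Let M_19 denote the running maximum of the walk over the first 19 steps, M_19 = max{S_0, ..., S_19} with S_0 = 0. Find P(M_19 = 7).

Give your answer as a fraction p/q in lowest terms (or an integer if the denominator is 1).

Answer: 6783/131072

Derivation:
Let M_19 = max(S_0,...,S_19). Use the reflection principle: for j ≥ 1, #{paths with M_19 ≥ j} = #{S_19 ≥ j} + #{S_19 ≥ j+1}.
By reflection, #{M_19 ≥ 7} = #{S_19 ≥ 7} + #{S_19 ≥ 8} = 43796 + 16664 = 60460.
#{M_19 ≥ 8} = #{S_19 ≥ 8} + #{S_19 ≥ 9} = 16664 + 16664 = 33328.
#{M_19 = 7} = 60460 - 33328 = 27132.
P(M_19 = 7) = 27132/524288 = 6783/131072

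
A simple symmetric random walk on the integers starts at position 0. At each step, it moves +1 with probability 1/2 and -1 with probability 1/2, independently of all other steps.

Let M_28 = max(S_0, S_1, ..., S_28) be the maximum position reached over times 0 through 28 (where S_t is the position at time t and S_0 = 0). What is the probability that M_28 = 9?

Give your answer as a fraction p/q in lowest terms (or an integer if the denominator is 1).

Answer: 1726725/67108864

Derivation:
Let M_28 = max(S_0,...,S_28). Use the reflection principle: for j ≥ 1, #{paths with M_28 ≥ j} = #{S_28 ≥ j} + #{S_28 ≥ j+1}.
By reflection, #{M_28 ≥ 9} = #{S_28 ≥ 9} + #{S_28 ≥ 10} = 11698223 + 11698223 = 23396446.
#{M_28 ≥ 10} = #{S_28 ≥ 10} + #{S_28 ≥ 11} = 11698223 + 4791323 = 16489546.
#{M_28 = 9} = 23396446 - 16489546 = 6906900.
P(M_28 = 9) = 6906900/268435456 = 1726725/67108864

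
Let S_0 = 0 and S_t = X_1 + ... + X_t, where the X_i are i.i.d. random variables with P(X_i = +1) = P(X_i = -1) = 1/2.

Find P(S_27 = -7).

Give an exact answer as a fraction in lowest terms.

To reach position -7 after 27 steps: need 10 steps of +1 and 17 of -1.
Favorable paths: C(27,10) = 8436285
Total paths: 2^27 = 134217728
P = 8436285/134217728 = 8436285/134217728

Answer: 8436285/134217728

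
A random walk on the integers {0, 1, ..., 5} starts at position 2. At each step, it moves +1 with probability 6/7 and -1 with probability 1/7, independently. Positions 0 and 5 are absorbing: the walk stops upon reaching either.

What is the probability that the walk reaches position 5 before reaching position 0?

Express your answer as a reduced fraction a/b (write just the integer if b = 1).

Answer: 1512/1555

Derivation:
Biased walk: p = 6/7, q = 1/7, r = q/p = 1/6
Gambler's ruin: P(hit 5 before 0 | start at 2) = (1 - r^a)/(1 - r^N)
r^2 = 1/36; r^5 = 1/7776
P = (1 - 1/36) / (1 - 1/7776) = 35/36 / 7775/7776 = 1512/1555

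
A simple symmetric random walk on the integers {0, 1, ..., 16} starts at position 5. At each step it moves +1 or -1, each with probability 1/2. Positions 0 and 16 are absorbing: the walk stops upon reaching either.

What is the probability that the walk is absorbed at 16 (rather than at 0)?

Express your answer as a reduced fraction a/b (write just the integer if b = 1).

Answer: 5/16

Derivation:
Symmetric walk (p = 1/2): the harmonic-function argument gives P(hit 16 before 0 | start at 5) = a/N.
P = 5/16 = 5/16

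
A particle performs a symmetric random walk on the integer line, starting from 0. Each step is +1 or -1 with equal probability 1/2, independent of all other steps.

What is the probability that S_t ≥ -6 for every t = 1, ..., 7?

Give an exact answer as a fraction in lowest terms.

Answer: 127/128

Derivation:
Let f(t,s) = #length-t paths at position s with S_1..S_t all ≥ -6.
f(t,s) = f(t-1,s-1) + f(t-1,s+1) for s ≥ -6; f(t,s) = 0 for s < -6.
t=0: f(0,0)=1
t=1: f(1,-1)=1 f(1,1)=1
t=2: f(2,-2)=1 f(2,0)=2 f(2,2)=1
t=3: f(3,-3)=1 f(3,-1)=3 f(3,1)=3 f(3,3)=1
t=4: f(4,-4)=1 f(4,-2)=4 f(4,0)=6 f(4,2)=4 f(4,4)=1
t=5: f(5,-5)=1 f(5,-3)=5 f(5,-1)=10 f(5,1)=10 f(5,3)=5 f(5,5)=1
t=6: f(6,-6)=1 f(6,-4)=6 f(6,-2)=15 f(6,0)=20 f(6,2)=15 f(6,4)=6 f(6,6)=1
t=7: f(7,-5)=7 f(7,-3)=21 f(7,-1)=35 f(7,1)=35 f(7,3)=21 f(7,5)=7 f(7,7)=1
Σ_s f(7,s) = 127
P = 127/128 = 127/128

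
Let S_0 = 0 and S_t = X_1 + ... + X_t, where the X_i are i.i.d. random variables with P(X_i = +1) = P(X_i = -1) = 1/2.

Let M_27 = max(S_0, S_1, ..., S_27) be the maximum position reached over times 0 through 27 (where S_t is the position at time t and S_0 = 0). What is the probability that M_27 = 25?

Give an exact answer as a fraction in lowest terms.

Answer: 27/134217728

Derivation:
Let M_27 = max(S_0,...,S_27). Use the reflection principle: for j ≥ 1, #{paths with M_27 ≥ j} = #{S_27 ≥ j} + #{S_27 ≥ j+1}.
By reflection, #{M_27 ≥ 25} = #{S_27 ≥ 25} + #{S_27 ≥ 26} = 28 + 1 = 29.
#{M_27 ≥ 26} = #{S_27 ≥ 26} + #{S_27 ≥ 27} = 1 + 1 = 2.
#{M_27 = 25} = 29 - 2 = 27.
P(M_27 = 25) = 27/134217728 = 27/134217728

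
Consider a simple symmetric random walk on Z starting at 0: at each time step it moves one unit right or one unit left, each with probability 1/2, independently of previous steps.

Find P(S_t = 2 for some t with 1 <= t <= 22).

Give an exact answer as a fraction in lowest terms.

Count via complement. Let g(t,s) = #length-t paths at position s with S_1..S_t all ≠ 2.
g(t,s) = g(t-1,s-1) + g(t-1,s+1) for s ≠ 2; g(t,2) = 0.
t=0: g(0,0)=1
t=1: g(1,-1)=1 g(1,1)=1
t=2: g(2,-2)=1 g(2,0)=2
t=3: g(3,-3)=1 g(3,-1)=3 g(3,1)=2
t=4: g(4,-4)=1 g(4,-2)=4 g(4,0)=5
t=5: g(5,-5)=1 g(5,-3)=5 g(5,-1)=9 g(5,1)=5
t=6: g(6,-6)=1 g(6,-4)=6 g(6,-2)=14 g(6,0)=14
t=7: g(7,-7)=1 g(7,-5)=7 g(7,-3)=20 g(7,-1)=28 g(7,1)=14
t=8: g(8,-8)=1 g(8,-6)=8 g(8,-4)=27 g(8,-2)=48 g(8,0)=42
t=9: g(9,-9)=1 g(9,-7)=9 g(9,-5)=35 g(9,-3)=75 g(9,-1)=90 g(9,1)=42
t=10: g(10,-10)=1 g(10,-8)=10 g(10,-6)=44 g(10,-4)=110 g(10,-2)=165 g(10,0)=132
t=11: g(11,-11)=1 g(11,-9)=11 g(11,-7)=54 g(11,-5)=154 g(11,-3)=275 g(11,-1)=297 g(11,1)=132
t=12: g(12,-12)=1 g(12,-10)=12 g(12,-8)=65 g(12,-6)=208 g(12,-4)=429 g(12,-2)=572 g(12,0)=429
t=13: g(13,-13)=1 g(13,-11)=13 g(13,-9)=77 g(13,-7)=273 g(13,-5)=637 g(13,-3)=1001 g(13,-1)=1001 g(13,1)=429
t=14: g(14,-14)=1 g(14,-12)=14 g(14,-10)=90 g(14,-8)=350 g(14,-6)=910 g(14,-4)=1638 g(14,-2)=2002 g(14,0)=1430
t=15: g(15,-15)=1 g(15,-13)=15 g(15,-11)=104 g(15,-9)=440 g(15,-7)=1260 g(15,-5)=2548 g(15,-3)=3640 g(15,-1)=3432 g(15,1)=1430
t=16: g(16,-16)=1 g(16,-14)=16 g(16,-12)=119 g(16,-10)=544 g(16,-8)=1700 g(16,-6)=3808 g(16,-4)=6188 g(16,-2)=7072 g(16,0)=4862
t=17: g(17,-17)=1 g(17,-15)=17 g(17,-13)=135 g(17,-11)=663 g(17,-9)=2244 g(17,-7)=5508 g(17,-5)=9996 g(17,-3)=13260 g(17,-1)=11934 g(17,1)=4862
t=18: g(18,-18)=1 g(18,-16)=18 g(18,-14)=152 g(18,-12)=798 g(18,-10)=2907 g(18,-8)=7752 g(18,-6)=15504 g(18,-4)=23256 g(18,-2)=25194 g(18,0)=16796
t=19: g(19,-19)=1 g(19,-17)=19 g(19,-15)=170 g(19,-13)=950 g(19,-11)=3705 g(19,-9)=10659 g(19,-7)=23256 g(19,-5)=38760 g(19,-3)=48450 g(19,-1)=41990 g(19,1)=16796
t=20: g(20,-20)=1 g(20,-18)=20 g(20,-16)=189 g(20,-14)=1120 g(20,-12)=4655 g(20,-10)=14364 g(20,-8)=33915 g(20,-6)=62016 g(20,-4)=87210 g(20,-2)=90440 g(20,0)=58786
t=21: g(21,-21)=1 g(21,-19)=21 g(21,-17)=209 g(21,-15)=1309 g(21,-13)=5775 g(21,-11)=19019 g(21,-9)=48279 g(21,-7)=95931 g(21,-5)=149226 g(21,-3)=177650 g(21,-1)=149226 g(21,1)=58786
t=22: g(22,-22)=1 g(22,-20)=22 g(22,-18)=230 g(22,-16)=1518 g(22,-14)=7084 g(22,-12)=24794 g(22,-10)=67298 g(22,-8)=144210 g(22,-6)=245157 g(22,-4)=326876 g(22,-2)=326876 g(22,0)=208012
Paths never hitting 2: Σ_s g(22,s) = 1352078
Paths hitting 2: 2^22 - 1352078 = 2842226
P = 2842226/4194304 = 1421113/2097152

Answer: 1421113/2097152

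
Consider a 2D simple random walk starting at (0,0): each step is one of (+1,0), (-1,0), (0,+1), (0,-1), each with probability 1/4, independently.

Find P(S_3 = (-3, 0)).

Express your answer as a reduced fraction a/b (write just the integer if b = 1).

Let h be the number of horizontal steps (so 3-h are vertical). To end at (-3,0) need (h-3)/2 right-steps and ((3-h)+0)/2 up-steps.
Sum over h with 3 ≤ h ≤ 3, h ≡ 1 (mod 2), 3-h ≡ 0 (mod 2):
h=3: C(3,3)·C(3,0)·C(0,0) = 1·1·1 = 1
Total favorable: 1
Total paths: 4^3 = 64
P = 1/64 = 1/64

Answer: 1/64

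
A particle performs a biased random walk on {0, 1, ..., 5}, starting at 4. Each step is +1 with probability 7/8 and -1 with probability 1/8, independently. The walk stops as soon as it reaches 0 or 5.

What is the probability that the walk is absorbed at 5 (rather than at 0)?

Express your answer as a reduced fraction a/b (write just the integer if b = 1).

Answer: 2800/2801

Derivation:
Biased walk: p = 7/8, q = 1/8, r = q/p = 1/7
Gambler's ruin: P(hit 5 before 0 | start at 4) = (1 - r^a)/(1 - r^N)
r^4 = 1/2401; r^5 = 1/16807
P = (1 - 1/2401) / (1 - 1/16807) = 2400/2401 / 16806/16807 = 2800/2801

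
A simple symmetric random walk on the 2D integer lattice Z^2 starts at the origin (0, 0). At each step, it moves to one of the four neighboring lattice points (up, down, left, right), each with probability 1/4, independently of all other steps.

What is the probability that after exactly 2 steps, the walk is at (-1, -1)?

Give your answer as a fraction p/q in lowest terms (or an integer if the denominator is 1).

Answer: 1/8

Derivation:
Let h be the number of horizontal steps (so 2-h are vertical). To end at (-1,-1) need (h-1)/2 right-steps and ((2-h)-1)/2 up-steps.
Sum over h with 1 ≤ h ≤ 1, h ≡ 1 (mod 2), 2-h ≡ 1 (mod 2):
h=1: C(2,1)·C(1,0)·C(1,0) = 2·1·1 = 2
Total favorable: 2
Total paths: 4^2 = 16
P = 2/16 = 1/8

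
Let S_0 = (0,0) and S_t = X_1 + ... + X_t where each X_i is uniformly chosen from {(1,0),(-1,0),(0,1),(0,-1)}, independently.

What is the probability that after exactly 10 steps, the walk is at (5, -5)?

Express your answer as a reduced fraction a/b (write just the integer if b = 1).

Answer: 63/262144

Derivation:
Let h be the number of horizontal steps (so 10-h are vertical). To end at (5,-5) need (h+5)/2 right-steps and ((10-h)-5)/2 up-steps.
Sum over h with 5 ≤ h ≤ 5, h ≡ 1 (mod 2), 10-h ≡ 1 (mod 2):
h=5: C(10,5)·C(5,5)·C(5,0) = 252·1·1 = 252
Total favorable: 252
Total paths: 4^10 = 1048576
P = 252/1048576 = 63/262144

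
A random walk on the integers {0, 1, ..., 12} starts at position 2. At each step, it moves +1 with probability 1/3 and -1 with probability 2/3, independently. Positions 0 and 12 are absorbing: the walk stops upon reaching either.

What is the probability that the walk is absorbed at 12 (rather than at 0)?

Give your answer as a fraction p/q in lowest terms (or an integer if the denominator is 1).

Answer: 1/1365

Derivation:
Biased walk: p = 1/3, q = 2/3, r = q/p = 2
Gambler's ruin: P(hit 12 before 0 | start at 2) = (1 - r^a)/(1 - r^N)
r^2 = 4; r^12 = 4096
P = (1 - 4) / (1 - 4096) = -3 / -4095 = 1/1365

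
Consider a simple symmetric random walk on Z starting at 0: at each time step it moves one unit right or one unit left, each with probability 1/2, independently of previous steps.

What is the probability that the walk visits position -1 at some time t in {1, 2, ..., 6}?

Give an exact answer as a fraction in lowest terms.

Count via complement. Let g(t,s) = #length-t paths at position s with S_1..S_t all ≠ -1.
g(t,s) = g(t-1,s-1) + g(t-1,s+1) for s ≠ -1; g(t,-1) = 0.
t=0: g(0,0)=1
t=1: g(1,1)=1
t=2: g(2,0)=1 g(2,2)=1
t=3: g(3,1)=2 g(3,3)=1
t=4: g(4,0)=2 g(4,2)=3 g(4,4)=1
t=5: g(5,1)=5 g(5,3)=4 g(5,5)=1
t=6: g(6,0)=5 g(6,2)=9 g(6,4)=5 g(6,6)=1
Paths never hitting -1: Σ_s g(6,s) = 20
Paths hitting -1: 2^6 - 20 = 44
P = 44/64 = 11/16

Answer: 11/16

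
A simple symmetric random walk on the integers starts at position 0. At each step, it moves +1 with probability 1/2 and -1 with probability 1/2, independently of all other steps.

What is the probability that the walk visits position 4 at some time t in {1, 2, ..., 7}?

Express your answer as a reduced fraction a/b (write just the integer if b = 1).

Answer: 1/8

Derivation:
Count via complement. Let g(t,s) = #length-t paths at position s with S_1..S_t all ≠ 4.
g(t,s) = g(t-1,s-1) + g(t-1,s+1) for s ≠ 4; g(t,4) = 0.
t=0: g(0,0)=1
t=1: g(1,-1)=1 g(1,1)=1
t=2: g(2,-2)=1 g(2,0)=2 g(2,2)=1
t=3: g(3,-3)=1 g(3,-1)=3 g(3,1)=3 g(3,3)=1
t=4: g(4,-4)=1 g(4,-2)=4 g(4,0)=6 g(4,2)=4
t=5: g(5,-5)=1 g(5,-3)=5 g(5,-1)=10 g(5,1)=10 g(5,3)=4
t=6: g(6,-6)=1 g(6,-4)=6 g(6,-2)=15 g(6,0)=20 g(6,2)=14
t=7: g(7,-7)=1 g(7,-5)=7 g(7,-3)=21 g(7,-1)=35 g(7,1)=34 g(7,3)=14
Paths never hitting 4: Σ_s g(7,s) = 112
Paths hitting 4: 2^7 - 112 = 16
P = 16/128 = 1/8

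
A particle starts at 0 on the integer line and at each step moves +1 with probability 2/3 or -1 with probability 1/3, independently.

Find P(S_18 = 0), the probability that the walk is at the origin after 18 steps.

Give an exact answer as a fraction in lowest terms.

Answer: 24893440/387420489

Derivation:
To be at 0 after 18 steps: need exactly 9 steps of +1 and 9 of -1.
Number of such sequences: C(18,9) = 48620
Each has probability (2/3)^9 · (1/3)^9 = 512/387420489
P = 48620 · 512/387420489 = 24893440/387420489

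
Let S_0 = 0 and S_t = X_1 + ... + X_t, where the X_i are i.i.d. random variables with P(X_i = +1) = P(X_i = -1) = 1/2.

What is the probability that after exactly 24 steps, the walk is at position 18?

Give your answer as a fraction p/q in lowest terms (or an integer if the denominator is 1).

Answer: 253/2097152

Derivation:
To reach position 18 after 24 steps: need 21 steps of +1 and 3 of -1.
Favorable paths: C(24,21) = 2024
Total paths: 2^24 = 16777216
P = 2024/16777216 = 253/2097152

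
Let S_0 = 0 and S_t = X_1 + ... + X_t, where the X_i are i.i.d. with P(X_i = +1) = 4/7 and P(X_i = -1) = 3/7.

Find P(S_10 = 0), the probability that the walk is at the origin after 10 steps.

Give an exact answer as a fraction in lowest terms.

To be at 0 after 10 steps: need exactly 5 steps of +1 and 5 of -1.
Number of such sequences: C(10,5) = 252
Each has probability (4/7)^5 · (3/7)^5 = 248832/282475249
P = 252 · 248832/282475249 = 8957952/40353607

Answer: 8957952/40353607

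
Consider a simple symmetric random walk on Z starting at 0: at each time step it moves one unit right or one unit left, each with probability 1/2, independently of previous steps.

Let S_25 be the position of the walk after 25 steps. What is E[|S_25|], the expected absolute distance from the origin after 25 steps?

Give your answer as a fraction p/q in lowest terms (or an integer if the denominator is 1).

Answer: 16900975/4194304

Derivation:
S_25 takes values m ≡ 1 (mod 2) with |m| ≤ 25; P(S_25=m) = C(25,(25+m)/2)/2^25.
Total paths: 2^25 = 33554432
Distribution: P(S=-25)=1/33554432, P(S=-23)=25/33554432, P(S=-21)=300/33554432, P(S=-19)=2300/33554432, P(S=-17)=12650/33554432, P(S=-15)=53130/33554432, P(S=-13)=177100/33554432, P(S=-11)=480700/33554432, P(S=-9)=1081575/33554432, P(S=-7)=2042975/33554432, P(S=-5)=3268760/33554432, P(S=-3)=4457400/33554432, P(S=-1)=5200300/33554432, P(S=1)=5200300/33554432, P(S=3)=4457400/33554432, P(S=5)=3268760/33554432, P(S=7)=2042975/33554432, P(S=9)=1081575/33554432, P(S=11)=480700/33554432, P(S=13)=177100/33554432, P(S=15)=53130/33554432, P(S=17)=12650/33554432, P(S=19)=2300/33554432, P(S=21)=300/33554432, P(S=23)=25/33554432, P(S=25)=1/33554432
E[|S_25|] = Σ_m |m|·P(S_25=m) = 135207800/33554432 = 16900975/4194304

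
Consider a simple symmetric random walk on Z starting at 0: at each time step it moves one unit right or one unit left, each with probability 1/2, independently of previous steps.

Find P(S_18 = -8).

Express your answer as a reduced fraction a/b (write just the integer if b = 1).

To reach position -8 after 18 steps: need 5 steps of +1 and 13 of -1.
Favorable paths: C(18,5) = 8568
Total paths: 2^18 = 262144
P = 8568/262144 = 1071/32768

Answer: 1071/32768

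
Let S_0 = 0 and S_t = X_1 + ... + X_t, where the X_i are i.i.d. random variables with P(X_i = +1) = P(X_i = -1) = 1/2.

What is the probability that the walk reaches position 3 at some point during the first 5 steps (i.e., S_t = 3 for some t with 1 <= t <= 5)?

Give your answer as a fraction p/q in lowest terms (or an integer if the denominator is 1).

Count via complement. Let g(t,s) = #length-t paths at position s with S_1..S_t all ≠ 3.
g(t,s) = g(t-1,s-1) + g(t-1,s+1) for s ≠ 3; g(t,3) = 0.
t=0: g(0,0)=1
t=1: g(1,-1)=1 g(1,1)=1
t=2: g(2,-2)=1 g(2,0)=2 g(2,2)=1
t=3: g(3,-3)=1 g(3,-1)=3 g(3,1)=3
t=4: g(4,-4)=1 g(4,-2)=4 g(4,0)=6 g(4,2)=3
t=5: g(5,-5)=1 g(5,-3)=5 g(5,-1)=10 g(5,1)=9
Paths never hitting 3: Σ_s g(5,s) = 25
Paths hitting 3: 2^5 - 25 = 7
P = 7/32 = 7/32

Answer: 7/32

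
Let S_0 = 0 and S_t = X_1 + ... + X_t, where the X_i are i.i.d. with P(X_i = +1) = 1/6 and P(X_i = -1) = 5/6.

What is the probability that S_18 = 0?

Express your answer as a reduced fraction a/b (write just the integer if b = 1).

Answer: 23740234375/25389989167104

Derivation:
To be at 0 after 18 steps: need exactly 9 steps of +1 and 9 of -1.
Number of such sequences: C(18,9) = 48620
Each has probability (1/6)^9 · (5/6)^9 = 1953125/101559956668416
P = 48620 · 1953125/101559956668416 = 23740234375/25389989167104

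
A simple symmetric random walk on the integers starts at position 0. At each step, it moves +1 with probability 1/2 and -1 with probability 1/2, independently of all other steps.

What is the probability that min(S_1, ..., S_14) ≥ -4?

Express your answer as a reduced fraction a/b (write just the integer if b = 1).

Let f(t,s) = #length-t paths at position s with S_1..S_t all ≥ -4.
f(t,s) = f(t-1,s-1) + f(t-1,s+1) for s ≥ -4; f(t,s) = 0 for s < -4.
t=0: f(0,0)=1
t=1: f(1,-1)=1 f(1,1)=1
t=2: f(2,-2)=1 f(2,0)=2 f(2,2)=1
t=3: f(3,-3)=1 f(3,-1)=3 f(3,1)=3 f(3,3)=1
t=4: f(4,-4)=1 f(4,-2)=4 f(4,0)=6 f(4,2)=4 f(4,4)=1
t=5: f(5,-3)=5 f(5,-1)=10 f(5,1)=10 f(5,3)=5 f(5,5)=1
t=6: f(6,-4)=5 f(6,-2)=15 f(6,0)=20 f(6,2)=15 f(6,4)=6 f(6,6)=1
t=7: f(7,-3)=20 f(7,-1)=35 f(7,1)=35 f(7,3)=21 f(7,5)=7 f(7,7)=1
t=8: f(8,-4)=20 f(8,-2)=55 f(8,0)=70 f(8,2)=56 f(8,4)=28 f(8,6)=8 f(8,8)=1
t=9: f(9,-3)=75 f(9,-1)=125 f(9,1)=126 f(9,3)=84 f(9,5)=36 f(9,7)=9 f(9,9)=1
t=10: f(10,-4)=75 f(10,-2)=200 f(10,0)=251 f(10,2)=210 f(10,4)=120 f(10,6)=45 f(10,8)=10 f(10,10)=1
t=11: f(11,-3)=275 f(11,-1)=451 f(11,1)=461 f(11,3)=330 f(11,5)=165 f(11,7)=55 f(11,9)=11 f(11,11)=1
t=12: f(12,-4)=275 f(12,-2)=726 f(12,0)=912 f(12,2)=791 f(12,4)=495 f(12,6)=220 f(12,8)=66 f(12,10)=12 f(12,12)=1
t=13: f(13,-3)=1001 f(13,-1)=1638 f(13,1)=1703 f(13,3)=1286 f(13,5)=715 f(13,7)=286 f(13,9)=78 f(13,11)=13 f(13,13)=1
t=14: f(14,-4)=1001 f(14,-2)=2639 f(14,0)=3341 f(14,2)=2989 f(14,4)=2001 f(14,6)=1001 f(14,8)=364 f(14,10)=91 f(14,12)=14 f(14,14)=1
Σ_s f(14,s) = 13442
P = 13442/16384 = 6721/8192

Answer: 6721/8192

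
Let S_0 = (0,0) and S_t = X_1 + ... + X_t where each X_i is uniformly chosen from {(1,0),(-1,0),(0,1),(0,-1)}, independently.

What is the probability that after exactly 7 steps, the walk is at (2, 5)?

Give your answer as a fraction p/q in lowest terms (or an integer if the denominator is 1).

Let h be the number of horizontal steps (so 7-h are vertical). To end at (2,5) need (h+2)/2 right-steps and ((7-h)+5)/2 up-steps.
Sum over h with 2 ≤ h ≤ 2, h ≡ 0 (mod 2), 7-h ≡ 1 (mod 2):
h=2: C(7,2)·C(2,2)·C(5,5) = 21·1·1 = 21
Total favorable: 21
Total paths: 4^7 = 16384
P = 21/16384 = 21/16384

Answer: 21/16384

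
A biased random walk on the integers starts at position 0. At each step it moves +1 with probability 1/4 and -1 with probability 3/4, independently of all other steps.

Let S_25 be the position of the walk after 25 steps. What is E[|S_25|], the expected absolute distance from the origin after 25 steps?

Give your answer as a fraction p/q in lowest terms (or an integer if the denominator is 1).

Answer: 880416350563975/70368744177664

Derivation:
S_25 takes values m ≡ 1 (mod 2) with |m| ≤ 25; P(S_25=m) = C(25,(25+m)/2) · (1/4)^((25+m)/2) · (3/4)^((25-m)/2).
Distribution: P(S=-25)=847288609443/1125899906842624, P(S=-23)=7060738412025/1125899906842624, P(S=-21)=7060738412025/281474976710656, P(S=-19)=18044109275175/281474976710656, P(S=-17)=66161734008975/562949953421312, P(S=-15)=92626427612565/562949953421312, P(S=-13)=51459126451425/281474976710656, P(S=-11)=46558257265575/281474976710656, P(S=-9)=139674771796725/1125899906842624, P(S=-7)=87943374834975/1125899906842624, P(S=-5)=5862891655665/140737488355328, P(S=-3)=2664950752575/140737488355328, P(S=-1)=2072739474225/281474976710656, P(S=1)=690913158075/281474976710656, P(S=3)=98701879725/140737488355328, P(S=5)=24127126155/140737488355328, P(S=7)=40211876925/1125899906842624, P(S=9)=7096213575/1125899906842624, P(S=11)=262822725/281474976710656, P(S=13)=32276475/281474976710656, P(S=15)=6455295/562949953421312, P(S=17)=512325/562949953421312, P(S=19)=15525/281474976710656, P(S=21)=675/281474976710656, P(S=23)=75/1125899906842624, P(S=25)=1/1125899906842624
E[|S_25|] = Σ_m |m|·P(S_25=m) = 880416350563975/70368744177664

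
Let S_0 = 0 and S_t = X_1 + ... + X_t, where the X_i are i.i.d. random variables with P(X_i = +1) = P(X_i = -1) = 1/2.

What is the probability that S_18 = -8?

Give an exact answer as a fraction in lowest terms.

Answer: 1071/32768

Derivation:
To reach position -8 after 18 steps: need 5 steps of +1 and 13 of -1.
Favorable paths: C(18,5) = 8568
Total paths: 2^18 = 262144
P = 8568/262144 = 1071/32768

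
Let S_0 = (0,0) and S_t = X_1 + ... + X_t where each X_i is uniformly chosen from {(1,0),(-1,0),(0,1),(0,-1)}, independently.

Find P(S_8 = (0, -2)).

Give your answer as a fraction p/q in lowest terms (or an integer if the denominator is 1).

Let h be the number of horizontal steps (so 8-h are vertical). To end at (0,-2) need (h+0)/2 right-steps and ((8-h)-2)/2 up-steps.
Sum over h with 0 ≤ h ≤ 6, h ≡ 0 (mod 2), 8-h ≡ 0 (mod 2):
h=0: C(8,0)·C(0,0)·C(8,3) = 1·1·56 = 56
h=2: C(8,2)·C(2,1)·C(6,2) = 28·2·15 = 840
h=4: C(8,4)·C(4,2)·C(4,1) = 70·6·4 = 1680
h=6: C(8,6)·C(6,3)·C(2,0) = 28·20·1 = 560
Total favorable: 3136
Total paths: 4^8 = 65536
P = 3136/65536 = 49/1024

Answer: 49/1024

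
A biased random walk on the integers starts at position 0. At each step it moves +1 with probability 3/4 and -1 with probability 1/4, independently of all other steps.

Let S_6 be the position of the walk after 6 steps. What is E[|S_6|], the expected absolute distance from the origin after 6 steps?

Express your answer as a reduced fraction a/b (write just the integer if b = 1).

Answer: 1623/512

Derivation:
S_6 takes values m ≡ 0 (mod 2) with |m| ≤ 6; P(S_6=m) = C(6,(6+m)/2) · (3/4)^((6+m)/2) · (1/4)^((6-m)/2).
Distribution: P(S=-6)=1/4096, P(S=-4)=9/2048, P(S=-2)=135/4096, P(S=0)=135/1024, P(S=2)=1215/4096, P(S=4)=729/2048, P(S=6)=729/4096
E[|S_6|] = Σ_m |m|·P(S_6=m) = 1623/512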